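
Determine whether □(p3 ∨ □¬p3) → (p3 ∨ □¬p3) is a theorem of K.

Tableau for the negation ¬(□(p3 ∨ □¬p3) → (p3 ∨ □¬p3)):
1. ¬(□(p3 ∨ □¬p3) → (p3 ∨ □¬p3)), u
2. □(p3 ∨ □¬p3), u
3. ¬(p3 ∨ □¬p3), u
4. ¬p3, u
5. ¬□¬p3, u
6. p3, v
7. p3 ∨ □¬p3, v
8. □¬p3, v
Accessibility: uRv
The negation has an open branch (countermodel exists).

Invalid (countermodel exists)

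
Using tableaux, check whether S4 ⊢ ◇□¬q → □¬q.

No, not valid

Tableau for the negation ¬(◇□¬q → □¬q):
1. ¬(◇□¬q → □¬q), 0
2. ◇□¬q, 0
3. ¬□¬q, 0
4. □¬q, 1
5. ¬q, 1
6. q, 2
Accessibility: 0R0, 0R1, 0R2, 1R1, 2R2
The negation has an open branch (countermodel exists).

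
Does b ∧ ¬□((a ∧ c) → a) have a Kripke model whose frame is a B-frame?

Unsatisfiable (every branch closes)

1. b ∧ ¬□((a ∧ c) → a), u
2. b, u   [∧-rule on 1]
3. ¬□((a ∧ c) → a), u   [∧-rule on 1]
4. ¬((a ∧ c) → a), v   [¬□-rule on 3: fresh world v, uRv]
5. a ∧ c, v   [¬→-rule on 4]
6. ¬a, v   [¬→-rule on 4]
7. a, v   [∧-rule on 5]
8. c, v   [∧-rule on 5]
Accessibility: uRu, uRv, vRu, vRv
Branch closes: a and ¬a both at v.
(One branch shown.) All branches close.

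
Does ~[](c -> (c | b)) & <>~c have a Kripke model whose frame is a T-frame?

Unsatisfiable

1. ~[](c -> (c | b)) & <>~c, u
2. ~[](c -> (c | b)), u
3. <>~c, u
4. ~(c -> (c | b)), v
5. c, v
6. ~(c | b), v
7. ~c, v
8. ~b, v
Accessibility: uRu, uRv, vRv
Branch closes: c and ~c both at v.
All branches of the tableau close; one closing branch shown above.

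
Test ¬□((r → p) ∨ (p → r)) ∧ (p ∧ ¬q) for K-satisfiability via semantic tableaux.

1. ¬□((r → p) ∨ (p → r)) ∧ (p ∧ ¬q), 0
2. ¬□((r → p) ∨ (p → r)), 0
3. p ∧ ¬q, 0
4. p, 0
5. ¬q, 0
6. ¬((r → p) ∨ (p → r)), 1
7. ¬(r → p), 1
8. ¬(p → r), 1
9. r, 1
10. ¬p, 1
11. p, 1
12. ¬r, 1
Accessibility: 0R1
Branch closes: p and ¬p both at 1.
All branches of the tableau close; one closing branch shown above.

Unsatisfiable (every branch closes)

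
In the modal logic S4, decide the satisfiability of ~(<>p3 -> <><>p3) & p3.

1. ~(<>p3 -> <><>p3) & p3, 0
2. ~(<>p3 -> <><>p3), 0
3. p3, 0
4. <>p3, 0
5. ~<><>p3, 0
6. ~<>p3, 0
7. ~p3, 0
Accessibility: 0R0
Branch closes: p3 and ~p3 both at 0.
Every branch closes; the branch above is one of them.

Unsatisfiable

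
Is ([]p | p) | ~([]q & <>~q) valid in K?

Yes, valid

Tableau for the negation ~(([]p | p) | ~([]q & <>~q)):
1. ~(([]p | p) | ~([]q & <>~q)), u
2. ~([]p | p), u
3. []q & <>~q, u
4. ~[]p, u
5. ~p, u
6. []q, u
7. <>~q, u
8. ~p, v
9. q, v
10. ~q, w
11. q, w
Accessibility: uRv, uRw
Branch closes: q and ~q both at w.
All branches of the negation close; one closing branch shown above.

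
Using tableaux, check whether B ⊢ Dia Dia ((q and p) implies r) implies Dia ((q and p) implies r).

Tableau for the negation not (Dia Dia ((q and p) implies r) implies Dia ((q and p) implies r)):
1. not (Dia Dia ((q and p) implies r) implies Dia ((q and p) implies r)), 0
2. Dia Dia ((q and p) implies r), 0   [neg-implies-rule on 1]
3. not Dia ((q and p) implies r), 0   [neg-implies-rule on 1]
4. not ((q and p) implies r), 0   [neg-Dia-rule on 3 via 0R0]
5. q and p, 0   [neg-implies-rule on 4]
6. not r, 0   [neg-implies-rule on 4]
7. q, 0   [and-rule on 5]
8. p, 0   [and-rule on 5]
9. Dia ((q and p) implies r), 1   [Dia-rule on 2: fresh world 1, 0R1]
10. not ((q and p) implies r), 1   [neg-Dia-rule on 3 via 0R1]
11. q and p, 1   [neg-implies-rule on 10]
12. not r, 1   [neg-implies-rule on 10]
13. q, 1   [and-rule on 11]
14. p, 1   [and-rule on 11]
15. (q and p) implies r, 2   [Dia-rule on 9: fresh world 2, 1R2]
16. r, 2   [implies-rule on 15 (branches; this branch)]
Accessibility: 0R0, 0R1, 1R0, 1R1, 1R2, 2R1, 2R2
The negation has an open branch (countermodel exists).

No, not valid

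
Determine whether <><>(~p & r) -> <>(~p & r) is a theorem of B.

Tableau for the negation ~(<><>(~p & r) -> <>(~p & r)):
1. ~(<><>(~p & r) -> <>(~p & r)), u
2. <><>(~p & r), u
3. ~<>(~p & r), u
4. ~(~p & r), u
5. ~r, u
6. <>(~p & r), v
7. ~(~p & r), v
8. ~r, v
9. ~p & r, w
10. ~p, w
11. r, w
Accessibility: uRu, uRv, vRu, vRv, vRw, wRv, wRw
The negation has an open branch (countermodel exists).

Not valid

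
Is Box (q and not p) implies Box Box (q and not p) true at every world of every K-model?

No, not valid

Tableau for the negation not (Box (q and not p) implies Box Box (q and not p)):
1. not (Box (q and not p) implies Box Box (q and not p)), 0
2. Box (q and not p), 0
3. not Box Box (q and not p), 0
4. not Box (q and not p), 1
5. q and not p, 1
6. q, 1
7. not p, 1
8. not (q and not p), 2
9. p, 2
Accessibility: 0R1, 1R2
The negation has an open branch (countermodel exists).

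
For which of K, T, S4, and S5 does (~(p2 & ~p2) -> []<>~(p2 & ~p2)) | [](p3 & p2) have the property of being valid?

T, S4, S5

T-tableau for the negation ~((~(p2 & ~p2) -> []<>~(p2 & ~p2)) | [](p3 & p2)):
1. ~((~(p2 & ~p2) -> []<>~(p2 & ~p2)) | [](p3 & p2)), u
2. ~(~(p2 & ~p2) -> []<>~(p2 & ~p2)), u
3. ~[](p3 & p2), u
4. ~(p2 & ~p2), u
5. ~[]<>~(p2 & ~p2), u
6. p2, u
7. ~(p3 & p2), v
8. ~p2, v
9. ~<>~(p2 & ~p2), w
10. p2 & ~p2, w
11. p2, w
12. ~p2, w
Accessibility: uRu, uRv, uRw, vRv, wRw
Branch closes: p2 and ~p2 both at w.
Every branch closes (one shown): valid in T, hence also in S4, S5 (every theorem of T is a theorem of S4 and S5).
K-tableau for the negation ~((~(p2 & ~p2) -> []<>~(p2 & ~p2)) | [](p3 & p2)):
1. ~((~(p2 & ~p2) -> []<>~(p2 & ~p2)) | [](p3 & p2)), u
2. ~(~(p2 & ~p2) -> []<>~(p2 & ~p2)), u
3. ~[](p3 & p2), u
4. ~(p2 & ~p2), u
5. ~[]<>~(p2 & ~p2), u
6. p2, u
7. ~(p3 & p2), v
8. ~p2, v
9. ~<>~(p2 & ~p2), w
Accessibility: uRv, uRw
Complete open branch: countermodel on a K-frame, so not valid in K.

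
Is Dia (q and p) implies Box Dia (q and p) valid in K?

No, not valid

Tableau for the negation not (Dia (q and p) implies Box Dia (q and p)):
1. not (Dia (q and p) implies Box Dia (q and p)), u
2. Dia (q and p), u
3. not Box Dia (q and p), u
4. q and p, v
5. q, v
6. p, v
7. not Dia (q and p), w
Accessibility: uRv, uRw
The negation has an open branch (countermodel exists).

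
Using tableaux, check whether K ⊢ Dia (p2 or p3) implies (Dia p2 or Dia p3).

Yes, valid

Tableau for the negation not (Dia (p2 or p3) implies (Dia p2 or Dia p3)):
1. not (Dia (p2 or p3) implies (Dia p2 or Dia p3)), w0
2. Dia (p2 or p3), w0
3. not (Dia p2 or Dia p3), w0
4. not Dia p2, w0
5. not Dia p3, w0
6. p2 or p3, w1
7. not p2, w1
8. not p3, w1
9. p3, w1
Accessibility: w0Rw1
Branch closes: p3 and not p3 both at w1.
All branches of the negation close; one closing branch shown above.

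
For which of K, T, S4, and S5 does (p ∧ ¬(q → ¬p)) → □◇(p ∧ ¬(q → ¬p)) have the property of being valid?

S5

S5-tableau for the negation ¬((p ∧ ¬(q → ¬p)) → □◇(p ∧ ¬(q → ¬p))):
1. ¬((p ∧ ¬(q → ¬p)) → □◇(p ∧ ¬(q → ¬p))), w0
2. p ∧ ¬(q → ¬p), w0   [¬→-rule on 1]
3. ¬□◇(p ∧ ¬(q → ¬p)), w0   [¬→-rule on 1]
4. p, w0   [∧-rule on 2]
5. ¬(q → ¬p), w0   [∧-rule on 2]
6. q, w0   [¬→-rule on 5]
7. ¬◇(p ∧ ¬(q → ¬p)), w1   [¬□-rule on 3: fresh world w1, w0Rw1]
8. ¬(p ∧ ¬(q → ¬p)), w0   [¬◇-rule on 7 via w1Rw0]
9. ¬(p ∧ ¬(q → ¬p)), w1   [¬◇-rule on 7 via w1Rw1]
10. q → ¬p, w0   [¬∧-rule on 8 (branches; this branch)]
11. q → ¬p, w1   [¬∧-rule on 9 (branches; this branch)]
12. ¬p, w0   [→-rule on 10 (branches; this branch)]
Accessibility: w0Rw0, w0Rw1, w1Rw0, w1Rw1
Branch closes: p and ¬p both at w0.
Every branch closes (one shown): valid in S5.
S4-tableau for the negation ¬((p ∧ ¬(q → ¬p)) → □◇(p ∧ ¬(q → ¬p))):
1. ¬((p ∧ ¬(q → ¬p)) → □◇(p ∧ ¬(q → ¬p))), w0
2. p ∧ ¬(q → ¬p), w0   [¬→-rule on 1]
3. ¬□◇(p ∧ ¬(q → ¬p)), w0   [¬→-rule on 1]
4. p, w0   [∧-rule on 2]
5. ¬(q → ¬p), w0   [∧-rule on 2]
6. q, w0   [¬→-rule on 5]
7. ¬◇(p ∧ ¬(q → ¬p)), w1   [¬□-rule on 3: fresh world w1, w0Rw1]
8. ¬(p ∧ ¬(q → ¬p)), w1   [¬◇-rule on 7 via w1Rw1]
9. q → ¬p, w1   [¬∧-rule on 8 (branches; this branch)]
10. ¬p, w1   [→-rule on 9 (branches; this branch)]
Accessibility: w0Rw0, w0Rw1, w1Rw1
Complete open branch: countermodel on an S4-frame, so not valid in S4, nor in K, T (the same frame is also a K-frame and a T-frame).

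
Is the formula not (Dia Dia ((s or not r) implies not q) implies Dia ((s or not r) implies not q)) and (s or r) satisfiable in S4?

1. not (Dia Dia ((s or not r) implies not q) implies Dia ((s or not r) implies not q)) and (s or r), w0
2. not (Dia Dia ((s or not r) implies not q) implies Dia ((s or not r) implies not q)), w0
3. s or r, w0
4. Dia Dia ((s or not r) implies not q), w0
5. not Dia ((s or not r) implies not q), w0
6. not ((s or not r) implies not q), w0
7. s or not r, w0
8. q, w0
9. r, w0
10. s, w0
11. Dia ((s or not r) implies not q), w1
12. not ((s or not r) implies not q), w1
13. s or not r, w1
14. q, w1
15. not r, w1
16. (s or not r) implies not q, w2
17. not ((s or not r) implies not q), w2
18. s or not r, w2
19. q, w2
20. not (s or not r), w2
21. not s, w2
22. r, w2
23. not r, w2
Accessibility: w0Rw0, w0Rw1, w0Rw2, w1Rw1, w1Rw2, w2Rw2
Branch closes: r and not r both at w2.
Every branch closes; the branch above is one of them.

No, unsatisfiable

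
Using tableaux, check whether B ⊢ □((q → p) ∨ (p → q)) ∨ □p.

Tableau for the negation ¬(□((q → p) ∨ (p → q)) ∨ □p):
1. ¬(□((q → p) ∨ (p → q)) ∨ □p), w0
2. ¬□((q → p) ∨ (p → q)), w0
3. ¬□p, w0
4. ¬((q → p) ∨ (p → q)), w1
5. ¬(q → p), w1
6. ¬(p → q), w1
7. q, w1
8. ¬p, w1
9. p, w1
10. ¬q, w1
Accessibility: w0Rw0, w0Rw1, w1Rw0, w1Rw1
Branch closes: p and ¬p both at w1.
All branches of the negation close; one closing branch shown above.

Valid in B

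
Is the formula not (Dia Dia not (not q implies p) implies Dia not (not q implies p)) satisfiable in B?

1. not (Dia Dia not (not q implies p) implies Dia not (not q implies p)), 0
2. Dia Dia not (not q implies p), 0   [neg-implies-rule on 1]
3. not Dia not (not q implies p), 0   [neg-implies-rule on 1]
4. not q implies p, 0   [neg-Dia-rule on 3 via 0R0]
5. p, 0   [implies-rule on 4 (branches; this branch)]
6. Dia not (not q implies p), 1   [Dia-rule on 2: fresh world 1, 0R1]
7. not q implies p, 1   [neg-Dia-rule on 3 via 0R1]
8. p, 1   [implies-rule on 7 (branches; this branch)]
9. not (not q implies p), 2   [Dia-rule on 6: fresh world 2, 1R2]
10. not q, 2   [neg-implies-rule on 9]
11. not p, 2   [neg-implies-rule on 9]
Accessibility: 0R0, 0R1, 1R0, 1R1, 1R2, 2R1, 2R2

Satisfiable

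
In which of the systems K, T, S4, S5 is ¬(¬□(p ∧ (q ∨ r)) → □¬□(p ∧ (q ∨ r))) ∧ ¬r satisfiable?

K, T, S4

S5-tableau for the formula:
1. ¬(¬□(p ∧ (q ∨ r)) → □¬□(p ∧ (q ∨ r))) ∧ ¬r, 0
2. ¬(¬□(p ∧ (q ∨ r)) → □¬□(p ∧ (q ∨ r))), 0   [∧-rule on 1]
3. ¬r, 0   [∧-rule on 1]
4. ¬□(p ∧ (q ∨ r)), 0   [¬→-rule on 2]
5. ¬□¬□(p ∧ (q ∨ r)), 0   [¬→-rule on 2]
6. ¬(p ∧ (q ∨ r)), 1   [¬□-rule on 4: fresh world 1, 0R1]
7. ¬(q ∨ r), 1   [¬∧-rule on 6 (branches; this branch)]
8. ¬q, 1   [¬∨-rule on 7]
9. ¬r, 1   [¬∨-rule on 7]
10. □(p ∧ (q ∨ r)), 2   [¬□-rule on 5: fresh world 2, 0R2]
11. p ∧ (q ∨ r), 0   [□-rule on 10 via 2R0]
12. p, 0   [∧-rule on 11]
13. q ∨ r, 0   [∧-rule on 11]
14. p ∧ (q ∨ r), 1   [□-rule on 10 via 2R1]
15. p, 1   [∧-rule on 14]
16. q ∨ r, 1   [∧-rule on 14]
17. p ∧ (q ∨ r), 2   [□-rule on 10 via 2R2]
18. p, 2   [∧-rule on 17]
19. q ∨ r, 2   [∧-rule on 17]
20. q, 0   [∨-rule on 13 (branches; this branch)]
21. r, 1   [∨-rule on 16 (branches; this branch)]
Accessibility: 0R0, 0R1, 0R2, 1R0, 1R1, 1R2, 2R0, 2R1, 2R2
Branch closes: r and ¬r both at 1.
Every branch closes (one shown): unsatisfiable in S5.
S4-tableau for the formula:
1. ¬(¬□(p ∧ (q ∨ r)) → □¬□(p ∧ (q ∨ r))) ∧ ¬r, 0
2. ¬(¬□(p ∧ (q ∨ r)) → □¬□(p ∧ (q ∨ r))), 0   [∧-rule on 1]
3. ¬r, 0   [∧-rule on 1]
4. ¬□(p ∧ (q ∨ r)), 0   [¬→-rule on 2]
5. ¬□¬□(p ∧ (q ∨ r)), 0   [¬→-rule on 2]
6. ¬(p ∧ (q ∨ r)), 1   [¬□-rule on 4: fresh world 1, 0R1]
7. ¬(q ∨ r), 1   [¬∧-rule on 6 (branches; this branch)]
8. ¬q, 1   [¬∨-rule on 7]
9. ¬r, 1   [¬∨-rule on 7]
10. □(p ∧ (q ∨ r)), 2   [¬□-rule on 5: fresh world 2, 0R2]
11. p ∧ (q ∨ r), 2   [□-rule on 10 via 2R2]
12. p, 2   [∧-rule on 11]
13. q ∨ r, 2   [∧-rule on 11]
14. r, 2   [∨-rule on 13 (branches; this branch)]
Accessibility: 0R0, 0R1, 0R2, 1R1, 2R2
Complete open branch: satisfiable in S4, hence also in K, T (this S4-model is also a K-model and a T-model).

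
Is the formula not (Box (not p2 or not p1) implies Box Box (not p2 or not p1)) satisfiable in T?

1. not (Box (not p2 or not p1) implies Box Box (not p2 or not p1)), u
2. Box (not p2 or not p1), u
3. not Box Box (not p2 or not p1), u
4. not p2 or not p1, u
5. not p1, u
6. not Box (not p2 or not p1), v
7. not p2 or not p1, v
8. not p1, v
9. not (not p2 or not p1), w
10. p2, w
11. p1, w
Accessibility: uRu, uRv, vRv, vRw, wRw

Satisfiable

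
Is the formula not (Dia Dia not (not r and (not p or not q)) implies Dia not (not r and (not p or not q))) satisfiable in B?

Satisfiable

1. not (Dia Dia not (not r and (not p or not q)) implies Dia not (not r and (not p or not q))), w0
2. Dia Dia not (not r and (not p or not q)), w0
3. not Dia not (not r and (not p or not q)), w0
4. not r and (not p or not q), w0
5. not r, w0
6. not p or not q, w0
7. not q, w0
8. Dia not (not r and (not p or not q)), w1
9. not r and (not p or not q), w1
10. not r, w1
11. not p or not q, w1
12. not q, w1
13. not (not r and (not p or not q)), w2
14. not (not p or not q), w2
15. p, w2
16. q, w2
Accessibility: w0Rw0, w0Rw1, w1Rw0, w1Rw1, w1Rw2, w2Rw1, w2Rw2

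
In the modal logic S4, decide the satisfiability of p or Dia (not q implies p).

1. p or Dia (not q implies p), w0
2. Dia (not q implies p), w0   [or-rule on 1 (branches; this branch)]
3. not q implies p, w1   [Dia-rule on 2: fresh world w1, w0Rw1]
4. p, w1   [implies-rule on 3 (branches; this branch)]
Accessibility: w0Rw0, w0Rw1, w1Rw1

Satisfiable (open branch found)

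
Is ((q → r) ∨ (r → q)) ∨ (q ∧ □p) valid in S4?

Tableau for the negation ¬(((q → r) ∨ (r → q)) ∨ (q ∧ □p)):
1. ¬(((q → r) ∨ (r → q)) ∨ (q ∧ □p)), 0
2. ¬((q → r) ∨ (r → q)), 0
3. ¬(q ∧ □p), 0
4. ¬(q → r), 0
5. ¬(r → q), 0
6. q, 0
7. ¬r, 0
8. r, 0
9. ¬q, 0
Accessibility: 0R0
Branch closes: r and ¬r both at 0.
All branches of the negation close; one closing branch shown above.

Yes, valid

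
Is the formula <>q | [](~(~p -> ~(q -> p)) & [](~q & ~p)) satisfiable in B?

1. <>q | [](~(~p -> ~(q -> p)) & [](~q & ~p)), w0
2. [](~(~p -> ~(q -> p)) & [](~q & ~p)), w0   [|-rule on 1 (branches; this branch)]
3. ~(~p -> ~(q -> p)) & [](~q & ~p), w0   [[]-rule on 2 via w0Rw0]
4. ~(~p -> ~(q -> p)), w0   [&-rule on 3]
5. [](~q & ~p), w0   [&-rule on 3]
6. ~p, w0   [~->-rule on 4]
7. q -> p, w0   [~->-rule on 4]
8. ~q & ~p, w0   [[]-rule on 5 via w0Rw0]
9. ~q, w0   [&-rule on 8]
Accessibility: w0Rw0

Satisfiable (open branch found)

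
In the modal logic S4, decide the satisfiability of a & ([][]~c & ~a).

1. a & ([][]~c & ~a), w0
2. a, w0
3. [][]~c & ~a, w0
4. [][]~c, w0
5. ~a, w0
Accessibility: w0Rw0
Branch closes: a and ~a both at w0.
(One branch shown.) All branches close.

Unsatisfiable (every branch closes)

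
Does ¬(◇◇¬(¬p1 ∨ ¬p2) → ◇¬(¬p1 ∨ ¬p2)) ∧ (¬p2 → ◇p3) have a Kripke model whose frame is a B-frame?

1. ¬(◇◇¬(¬p1 ∨ ¬p2) → ◇¬(¬p1 ∨ ¬p2)) ∧ (¬p2 → ◇p3), 0
2. ¬(◇◇¬(¬p1 ∨ ¬p2) → ◇¬(¬p1 ∨ ¬p2)), 0   [∧-rule on 1]
3. ¬p2 → ◇p3, 0   [∧-rule on 1]
4. ◇◇¬(¬p1 ∨ ¬p2), 0   [¬→-rule on 2]
5. ¬◇¬(¬p1 ∨ ¬p2), 0   [¬→-rule on 2]
6. ¬p1 ∨ ¬p2, 0   [¬◇-rule on 5 via 0R0]
7. ◇p3, 0   [→-rule on 3 (branches; this branch)]
8. ¬p2, 0   [∨-rule on 6 (branches; this branch)]
9. ◇¬(¬p1 ∨ ¬p2), 1   [◇-rule on 4: fresh world 1, 0R1]
10. ¬p1 ∨ ¬p2, 1   [¬◇-rule on 5 via 0R1]
11. ¬p2, 1   [∨-rule on 10 (branches; this branch)]
12. p3, 2   [◇-rule on 7: fresh world 2, 0R2]
13. ¬p1 ∨ ¬p2, 2   [¬◇-rule on 5 via 0R2]
14. ¬p2, 2   [∨-rule on 13 (branches; this branch)]
15. ¬(¬p1 ∨ ¬p2), 3   [◇-rule on 9: fresh world 3, 1R3]
16. p1, 3   [¬∨-rule on 15]
17. p2, 3   [¬∨-rule on 15]
Accessibility: 0R0, 0R1, 0R2, 1R0, 1R1, 1R3, 2R0, 2R2, 3R1, 3R3

Satisfiable (open branch found)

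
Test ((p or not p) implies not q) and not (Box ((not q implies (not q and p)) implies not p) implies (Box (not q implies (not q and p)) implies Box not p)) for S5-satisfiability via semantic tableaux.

1. ((p or not p) implies not q) and not (Box ((not q implies (not q and p)) implies not p) implies (Box (not q implies (not q and p)) implies Box not p)), 0
2. (p or not p) implies not q, 0   [and-rule on 1]
3. not (Box ((not q implies (not q and p)) implies not p) implies (Box (not q implies (not q and p)) implies Box not p)), 0   [and-rule on 1]
4. Box ((not q implies (not q and p)) implies not p), 0   [neg-implies-rule on 3]
5. not (Box (not q implies (not q and p)) implies Box not p), 0   [neg-implies-rule on 3]
6. Box (not q implies (not q and p)), 0   [neg-implies-rule on 5]
7. not Box not p, 0   [neg-implies-rule on 5]
8. (not q implies (not q and p)) implies not p, 0   [Box-rule on 4 via 0R0]
9. not q implies (not q and p), 0   [Box-rule on 6 via 0R0]
10. not q, 0   [implies-rule on 2 (branches; this branch)]
11. not (not q implies (not q and p)), 0   [implies-rule on 8 (branches; this branch)]
12. not (not q and p), 0   [neg-implies-rule on 11]
13. not q and p, 0   [implies-rule on 9 (branches; this branch)]
14. p, 0   [and-rule on 13]
15. not p, 0   [neg-and-rule on 12 (branches; this branch)]
Accessibility: 0R0
Branch closes: p and not p both at 0.
(One branch shown.) All branches close.

No, unsatisfiable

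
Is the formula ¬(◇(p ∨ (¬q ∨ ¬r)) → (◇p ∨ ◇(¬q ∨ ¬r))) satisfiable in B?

No, unsatisfiable

1. ¬(◇(p ∨ (¬q ∨ ¬r)) → (◇p ∨ ◇(¬q ∨ ¬r))), 0
2. ◇(p ∨ (¬q ∨ ¬r)), 0
3. ¬(◇p ∨ ◇(¬q ∨ ¬r)), 0
4. ¬◇p, 0
5. ¬◇(¬q ∨ ¬r), 0
6. ¬p, 0
7. ¬(¬q ∨ ¬r), 0
8. q, 0
9. r, 0
10. p ∨ (¬q ∨ ¬r), 1
11. ¬p, 1
12. ¬(¬q ∨ ¬r), 1
13. q, 1
14. r, 1
15. ¬q ∨ ¬r, 1
16. ¬r, 1
Accessibility: 0R0, 0R1, 1R0, 1R1
Branch closes: r and ¬r both at 1.
All branches of the tableau close; one closing branch shown above.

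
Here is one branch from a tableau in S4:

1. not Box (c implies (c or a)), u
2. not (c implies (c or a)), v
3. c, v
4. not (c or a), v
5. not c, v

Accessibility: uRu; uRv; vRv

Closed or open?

Closed

Both c and not c appear at v.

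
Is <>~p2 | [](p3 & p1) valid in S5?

Tableau for the negation ~(<>~p2 | [](p3 & p1)):
1. ~(<>~p2 | [](p3 & p1)), u
2. ~<>~p2, u
3. ~[](p3 & p1), u
4. p2, u
5. ~(p3 & p1), v
6. p2, v
7. ~p1, v
Accessibility: uRu, uRv, vRu, vRv
The negation has an open branch (countermodel exists).

Not valid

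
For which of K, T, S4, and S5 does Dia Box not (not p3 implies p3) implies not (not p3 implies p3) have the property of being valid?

S4-tableau for the negation not (Dia Box not (not p3 implies p3) implies not (not p3 implies p3)):
1. not (Dia Box not (not p3 implies p3) implies not (not p3 implies p3)), 0
2. Dia Box not (not p3 implies p3), 0
3. not p3 implies p3, 0
4. p3, 0
5. Box not (not p3 implies p3), 1
6. not (not p3 implies p3), 1
7. not p3, 1
Accessibility: 0R0, 0R1, 1R1
Complete open branch: countermodel on an S4-frame, so not valid in S4, nor in K, T (the same frame is also a K-frame and a T-frame).
S5-tableau for the negation not (Dia Box not (not p3 implies p3) implies not (not p3 implies p3)):
1. not (Dia Box not (not p3 implies p3) implies not (not p3 implies p3)), 0
2. Dia Box not (not p3 implies p3), 0
3. not p3 implies p3, 0
4. p3, 0
5. Box not (not p3 implies p3), 1
6. not (not p3 implies p3), 0
7. not p3, 0
Accessibility: 0R0, 0R1, 1R0, 1R1
Branch closes: p3 and not p3 both at 0.
Every branch closes (one shown): valid in S5.

S5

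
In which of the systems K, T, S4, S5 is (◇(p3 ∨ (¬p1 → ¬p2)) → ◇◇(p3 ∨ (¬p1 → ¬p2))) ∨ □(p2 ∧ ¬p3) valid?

T-tableau for the negation ¬((◇(p3 ∨ (¬p1 → ¬p2)) → ◇◇(p3 ∨ (¬p1 → ¬p2))) ∨ □(p2 ∧ ¬p3)):
1. ¬((◇(p3 ∨ (¬p1 → ¬p2)) → ◇◇(p3 ∨ (¬p1 → ¬p2))) ∨ □(p2 ∧ ¬p3)), 0
2. ¬(◇(p3 ∨ (¬p1 → ¬p2)) → ◇◇(p3 ∨ (¬p1 → ¬p2))), 0   [¬∨-rule on 1]
3. ¬□(p2 ∧ ¬p3), 0   [¬∨-rule on 1]
4. ◇(p3 ∨ (¬p1 → ¬p2)), 0   [¬→-rule on 2]
5. ¬◇◇(p3 ∨ (¬p1 → ¬p2)), 0   [¬→-rule on 2]
6. ¬◇(p3 ∨ (¬p1 → ¬p2)), 0   [¬◇-rule on 5 via 0R0]
7. ¬(p3 ∨ (¬p1 → ¬p2)), 0   [¬◇-rule on 6 via 0R0]
8. ¬p3, 0   [¬∨-rule on 7]
9. ¬(¬p1 → ¬p2), 0   [¬∨-rule on 7]
10. ¬p1, 0   [¬→-rule on 9]
11. p2, 0   [¬→-rule on 9]
12. ¬(p2 ∧ ¬p3), 1   [¬□-rule on 3: fresh world 1, 0R1]
13. ¬◇(p3 ∨ (¬p1 → ¬p2)), 1   [¬◇-rule on 5 via 0R1]
14. ¬(p3 ∨ (¬p1 → ¬p2)), 1   [¬◇-rule on 6 via 0R1]
15. ¬p3, 1   [¬∨-rule on 14]
16. ¬(¬p1 → ¬p2), 1   [¬∨-rule on 14]
17. ¬p1, 1   [¬→-rule on 16]
18. p2, 1   [¬→-rule on 16]
19. p3, 1   [¬∧-rule on 12 (branches; this branch)]
Accessibility: 0R0, 0R1, 1R1
Branch closes: p3 and ¬p3 both at 1.
Every branch closes (one shown): valid in T, hence also in S4, S5 (every theorem of T is a theorem of S4 and S5).
K-tableau for the negation ¬((◇(p3 ∨ (¬p1 → ¬p2)) → ◇◇(p3 ∨ (¬p1 → ¬p2))) ∨ □(p2 ∧ ¬p3)):
1. ¬((◇(p3 ∨ (¬p1 → ¬p2)) → ◇◇(p3 ∨ (¬p1 → ¬p2))) ∨ □(p2 ∧ ¬p3)), 0
2. ¬(◇(p3 ∨ (¬p1 → ¬p2)) → ◇◇(p3 ∨ (¬p1 → ¬p2))), 0   [¬∨-rule on 1]
3. ¬□(p2 ∧ ¬p3), 0   [¬∨-rule on 1]
4. ◇(p3 ∨ (¬p1 → ¬p2)), 0   [¬→-rule on 2]
5. ¬◇◇(p3 ∨ (¬p1 → ¬p2)), 0   [¬→-rule on 2]
6. ¬(p2 ∧ ¬p3), 1   [¬□-rule on 3: fresh world 1, 0R1]
7. ¬◇(p3 ∨ (¬p1 → ¬p2)), 1   [¬◇-rule on 5 via 0R1]
8. p3, 1   [¬∧-rule on 6 (branches; this branch)]
9. p3 ∨ (¬p1 → ¬p2), 2   [◇-rule on 4: fresh world 2, 0R2]
10. ¬◇(p3 ∨ (¬p1 → ¬p2)), 2   [¬◇-rule on 5 via 0R2]
11. ¬p1 → ¬p2, 2   [∨-rule on 9 (branches; this branch)]
12. ¬p2, 2   [→-rule on 11 (branches; this branch)]
Accessibility: 0R1, 0R2
Complete open branch: countermodel on a K-frame, so not valid in K.

T, S4, S5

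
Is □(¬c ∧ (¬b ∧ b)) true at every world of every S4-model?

No, not valid

Tableau for the negation ¬□(¬c ∧ (¬b ∧ b)):
1. ¬□(¬c ∧ (¬b ∧ b)), w0
2. ¬(¬c ∧ (¬b ∧ b)), w1
3. ¬(¬b ∧ b), w1
4. ¬b, w1
Accessibility: w0Rw0, w0Rw1, w1Rw1
The negation has an open branch (countermodel exists).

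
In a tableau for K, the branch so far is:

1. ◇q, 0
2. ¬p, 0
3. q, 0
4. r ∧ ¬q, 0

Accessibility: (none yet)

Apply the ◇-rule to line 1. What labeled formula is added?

a fresh world 1 with 0R1, and q at 1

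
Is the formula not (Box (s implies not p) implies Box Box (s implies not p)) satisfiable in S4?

1. not (Box (s implies not p) implies Box Box (s implies not p)), u
2. Box (s implies not p), u
3. not Box Box (s implies not p), u
4. s implies not p, u
5. not p, u
6. not Box (s implies not p), v
7. s implies not p, v
8. not p, v
9. not (s implies not p), w
10. s, w
11. p, w
12. s implies not p, w
13. not p, w
Accessibility: uRu, uRv, uRw, vRv, vRw, wRw
Branch closes: p and not p both at w.
All branches of the tableau close; one closing branch shown above.

Unsatisfiable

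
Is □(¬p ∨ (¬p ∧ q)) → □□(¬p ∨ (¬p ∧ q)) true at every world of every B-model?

Not valid

Tableau for the negation ¬(□(¬p ∨ (¬p ∧ q)) → □□(¬p ∨ (¬p ∧ q))):
1. ¬(□(¬p ∨ (¬p ∧ q)) → □□(¬p ∨ (¬p ∧ q))), w0
2. □(¬p ∨ (¬p ∧ q)), w0
3. ¬□□(¬p ∨ (¬p ∧ q)), w0
4. ¬p ∨ (¬p ∧ q), w0
5. ¬p ∧ q, w0
6. ¬p, w0
7. q, w0
8. ¬□(¬p ∨ (¬p ∧ q)), w1
9. ¬p ∨ (¬p ∧ q), w1
10. ¬p ∧ q, w1
11. ¬p, w1
12. q, w1
13. ¬(¬p ∨ (¬p ∧ q)), w2
14. p, w2
15. ¬(¬p ∧ q), w2
16. ¬q, w2
Accessibility: w0Rw0, w0Rw1, w1Rw0, w1Rw1, w1Rw2, w2Rw1, w2Rw2
The negation has an open branch (countermodel exists).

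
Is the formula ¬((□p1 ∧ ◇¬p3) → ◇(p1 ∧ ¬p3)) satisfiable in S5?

1. ¬((□p1 ∧ ◇¬p3) → ◇(p1 ∧ ¬p3)), w0
2. □p1 ∧ ◇¬p3, w0   [¬→-rule on 1]
3. ¬◇(p1 ∧ ¬p3), w0   [¬→-rule on 1]
4. □p1, w0   [∧-rule on 2]
5. ◇¬p3, w0   [∧-rule on 2]
6. ¬(p1 ∧ ¬p3), w0   [¬◇-rule on 3 via w0Rw0]
7. p1, w0   [□-rule on 4 via w0Rw0]
8. p3, w0   [¬∧-rule on 6 (branches; this branch)]
9. ¬p3, w1   [◇-rule on 5: fresh world w1, w0Rw1]
10. ¬(p1 ∧ ¬p3), w1   [¬◇-rule on 3 via w0Rw1]
11. p1, w1   [□-rule on 4 via w0Rw1]
12. p3, w1   [¬∧-rule on 10 (branches; this branch)]
Accessibility: w0Rw0, w0Rw1, w1Rw0, w1Rw1
Branch closes: p3 and ¬p3 both at w1.
Every branch closes; the branch above is one of them.

Unsatisfiable (every branch closes)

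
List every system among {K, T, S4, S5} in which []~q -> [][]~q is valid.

S4, S5

S4-tableau for the negation ~([]~q -> [][]~q):
1. ~([]~q -> [][]~q), u
2. []~q, u
3. ~[][]~q, u
4. ~q, u
5. ~[]~q, v
6. ~q, v
7. q, w
8. ~q, w
Accessibility: uRu, uRv, uRw, vRv, vRw, wRw
Branch closes: q and ~q both at w.
Every branch closes (one shown): valid in S4, hence also in S5 (every theorem of S4 is a theorem of S5).
T-tableau for the negation ~([]~q -> [][]~q):
1. ~([]~q -> [][]~q), u
2. []~q, u
3. ~[][]~q, u
4. ~q, u
5. ~[]~q, v
6. ~q, v
7. q, w
Accessibility: uRu, uRv, vRv, vRw, wRw
Complete open branch: countermodel on a T-frame, so not valid in T, nor in K (the same frame is also a K-frame).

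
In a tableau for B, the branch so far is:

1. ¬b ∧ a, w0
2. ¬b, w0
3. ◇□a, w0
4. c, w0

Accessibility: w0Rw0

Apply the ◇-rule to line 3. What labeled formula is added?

a fresh world w1 with w0Rw1, and □a at w1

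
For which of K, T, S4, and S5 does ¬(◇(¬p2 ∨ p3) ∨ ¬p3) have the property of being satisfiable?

K

T-tableau for the formula:
1. ¬(◇(¬p2 ∨ p3) ∨ ¬p3), w0
2. ¬◇(¬p2 ∨ p3), w0   [¬∨-rule on 1]
3. p3, w0   [¬∨-rule on 1]
4. ¬(¬p2 ∨ p3), w0   [¬◇-rule on 2 via w0Rw0]
5. p2, w0   [¬∨-rule on 4]
6. ¬p3, w0   [¬∨-rule on 4]
Accessibility: w0Rw0
Branch closes: p3 and ¬p3 both at w0.
Every branch closes (one shown): unsatisfiable in T, hence also in S4, S5 (every S4/S5-frame is a T-frame).
K-tableau for the formula:
1. ¬(◇(¬p2 ∨ p3) ∨ ¬p3), w0
2. ¬◇(¬p2 ∨ p3), w0   [¬∨-rule on 1]
3. p3, w0   [¬∨-rule on 1]
Complete open branch: satisfiable in K.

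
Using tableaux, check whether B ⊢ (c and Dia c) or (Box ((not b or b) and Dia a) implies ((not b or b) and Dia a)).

Valid

Tableau for the negation not ((c and Dia c) or (Box ((not b or b) and Dia a) implies ((not b or b) and Dia a))):
1. not ((c and Dia c) or (Box ((not b or b) and Dia a) implies ((not b or b) and Dia a))), 0
2. not (c and Dia c), 0
3. not (Box ((not b or b) and Dia a) implies ((not b or b) and Dia a)), 0
4. Box ((not b or b) and Dia a), 0
5. not ((not b or b) and Dia a), 0
6. (not b or b) and Dia a, 0
7. not b or b, 0
8. Dia a, 0
9. not Dia c, 0
10. not c, 0
11. not Dia a, 0
12. not a, 0
13. b, 0
14. a, 1
15. (not b or b) and Dia a, 1
16. not b or b, 1
17. Dia a, 1
18. not c, 1
19. not a, 1
Accessibility: 0R0, 0R1, 1R0, 1R1
Branch closes: a and not a both at 1.
Every branch of the negation's tableau closes; the branch above is one of them.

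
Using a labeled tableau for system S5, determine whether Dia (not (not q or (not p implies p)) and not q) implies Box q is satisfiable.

1. Dia (not (not q or (not p implies p)) and not q) implies Box q, w0
2. Box q, w0
3. q, w0
Accessibility: w0Rw0

Satisfiable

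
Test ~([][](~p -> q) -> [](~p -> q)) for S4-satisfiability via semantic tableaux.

Unsatisfiable

1. ~([][](~p -> q) -> [](~p -> q)), w0
2. [][](~p -> q), w0
3. ~[](~p -> q), w0
4. [](~p -> q), w0
5. ~p -> q, w0
6. q, w0
7. ~(~p -> q), w1
8. ~p, w1
9. ~q, w1
10. [](~p -> q), w1
11. ~p -> q, w1
12. q, w1
Accessibility: w0Rw0, w0Rw1, w1Rw1
Branch closes: q and ~q both at w1.
All branches of the tableau close; one closing branch shown above.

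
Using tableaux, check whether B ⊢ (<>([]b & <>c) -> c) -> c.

No, not valid

Tableau for the negation ~((<>([]b & <>c) -> c) -> c):
1. ~((<>([]b & <>c) -> c) -> c), w0
2. <>([]b & <>c) -> c, w0   [~->-rule on 1]
3. ~c, w0   [~->-rule on 1]
4. ~<>([]b & <>c), w0   [->-rule on 2 (branches; this branch)]
5. ~([]b & <>c), w0   [~<>-rule on 4 via w0Rw0]
6. ~<>c, w0   [~&-rule on 5 (branches; this branch)]
Accessibility: w0Rw0
The negation has an open branch (countermodel exists).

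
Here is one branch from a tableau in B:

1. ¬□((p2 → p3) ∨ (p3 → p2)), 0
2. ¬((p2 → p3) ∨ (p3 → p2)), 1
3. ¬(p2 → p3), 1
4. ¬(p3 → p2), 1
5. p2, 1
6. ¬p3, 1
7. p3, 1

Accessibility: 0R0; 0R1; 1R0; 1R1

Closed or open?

Closed

Both p3 and ¬p3 appear at 1.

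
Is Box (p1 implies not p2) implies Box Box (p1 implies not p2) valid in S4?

Yes, valid

Tableau for the negation not (Box (p1 implies not p2) implies Box Box (p1 implies not p2)):
1. not (Box (p1 implies not p2) implies Box Box (p1 implies not p2)), u
2. Box (p1 implies not p2), u
3. not Box Box (p1 implies not p2), u
4. p1 implies not p2, u
5. not p2, u
6. not Box (p1 implies not p2), v
7. p1 implies not p2, v
8. not p2, v
9. not (p1 implies not p2), w
10. p1, w
11. p2, w
12. p1 implies not p2, w
13. not p2, w
Accessibility: uRu, uRv, uRw, vRv, vRw, wRw
Branch closes: p2 and not p2 both at w.
Every branch of the negation's tableau closes; the branch above is one of them.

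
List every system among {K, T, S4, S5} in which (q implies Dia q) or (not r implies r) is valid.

K-tableau for the negation not ((q implies Dia q) or (not r implies r)):
1. not ((q implies Dia q) or (not r implies r)), 0
2. not (q implies Dia q), 0
3. not (not r implies r), 0
4. q, 0
5. not Dia q, 0
6. not r, 0
Complete open branch: countermodel on a K-frame, so not valid in K.
T-tableau for the negation not ((q implies Dia q) or (not r implies r)):
1. not ((q implies Dia q) or (not r implies r)), 0
2. not (q implies Dia q), 0
3. not (not r implies r), 0
4. q, 0
5. not Dia q, 0
6. not r, 0
7. not q, 0
Accessibility: 0R0
Branch closes: q and not q both at 0.
Every branch closes (one shown): valid in T, hence also in S4, S5 (every theorem of T is a theorem of S4 and S5).

T, S4, S5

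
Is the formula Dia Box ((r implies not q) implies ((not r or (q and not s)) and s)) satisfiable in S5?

1. Dia Box ((r implies not q) implies ((not r or (q and not s)) and s)), u
2. Box ((r implies not q) implies ((not r or (q and not s)) and s)), v   [Dia-rule on 1: fresh world v, uRv]
3. (r implies not q) implies ((not r or (q and not s)) and s), u   [Box-rule on 2 via vRu]
4. (r implies not q) implies ((not r or (q and not s)) and s), v   [Box-rule on 2 via vRv]
5. (not r or (q and not s)) and s, u   [implies-rule on 3 (branches; this branch)]
6. not r or (q and not s), u   [and-rule on 5]
7. s, u   [and-rule on 5]
8. (not r or (q and not s)) and s, v   [implies-rule on 4 (branches; this branch)]
9. not r or (q and not s), v   [and-rule on 8]
10. s, v   [and-rule on 8]
11. not r, u   [or-rule on 6 (branches; this branch)]
12. not r, v   [or-rule on 9 (branches; this branch)]
Accessibility: uRu, uRv, vRu, vRv

Satisfiable (open branch found)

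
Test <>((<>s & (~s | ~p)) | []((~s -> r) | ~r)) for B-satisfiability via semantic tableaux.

1. <>((<>s & (~s | ~p)) | []((~s -> r) | ~r)), 0
2. (<>s & (~s | ~p)) | []((~s -> r) | ~r), 1
3. []((~s -> r) | ~r), 1
4. (~s -> r) | ~r, 0
5. (~s -> r) | ~r, 1
6. ~r, 0
7. ~r, 1
Accessibility: 0R0, 0R1, 1R0, 1R1

Satisfiable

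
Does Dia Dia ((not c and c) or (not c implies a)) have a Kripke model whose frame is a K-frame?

1. Dia Dia ((not c and c) or (not c implies a)), u
2. Dia ((not c and c) or (not c implies a)), v
3. (not c and c) or (not c implies a), w
4. not c implies a, w
5. a, w
Accessibility: uRv, vRw

Satisfiable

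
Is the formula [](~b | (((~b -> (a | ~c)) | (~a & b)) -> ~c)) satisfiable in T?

Yes, satisfiable

1. [](~b | (((~b -> (a | ~c)) | (~a & b)) -> ~c)), 0
2. ~b | (((~b -> (a | ~c)) | (~a & b)) -> ~c), 0
3. ((~b -> (a | ~c)) | (~a & b)) -> ~c, 0
4. ~c, 0
Accessibility: 0R0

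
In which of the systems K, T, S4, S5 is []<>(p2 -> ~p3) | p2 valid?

S5

S4-tableau for the negation ~([]<>(p2 -> ~p3) | p2):
1. ~([]<>(p2 -> ~p3) | p2), u
2. ~[]<>(p2 -> ~p3), u
3. ~p2, u
4. ~<>(p2 -> ~p3), v
5. ~(p2 -> ~p3), v
6. p2, v
7. p3, v
Accessibility: uRu, uRv, vRv
Complete open branch: countermodel on an S4-frame, so not valid in S4, nor in K, T (the same frame is also a K-frame and a T-frame).
S5-tableau for the negation ~([]<>(p2 -> ~p3) | p2):
1. ~([]<>(p2 -> ~p3) | p2), u
2. ~[]<>(p2 -> ~p3), u
3. ~p2, u
4. ~<>(p2 -> ~p3), v
5. ~(p2 -> ~p3), u
6. p2, u
7. p3, u
Accessibility: uRu, uRv, vRu, vRv
Branch closes: p2 and ~p2 both at u.
Every branch closes (one shown): valid in S5.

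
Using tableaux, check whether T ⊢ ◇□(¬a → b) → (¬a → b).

Not valid

Tableau for the negation ¬(◇□(¬a → b) → (¬a → b)):
1. ¬(◇□(¬a → b) → (¬a → b)), w0
2. ◇□(¬a → b), w0
3. ¬(¬a → b), w0
4. ¬a, w0
5. ¬b, w0
6. □(¬a → b), w1
7. ¬a → b, w1
8. b, w1
Accessibility: w0Rw0, w0Rw1, w1Rw1
The negation has an open branch (countermodel exists).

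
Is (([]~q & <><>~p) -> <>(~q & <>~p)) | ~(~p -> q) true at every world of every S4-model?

Tableau for the negation ~((([]~q & <><>~p) -> <>(~q & <>~p)) | ~(~p -> q)):
1. ~((([]~q & <><>~p) -> <>(~q & <>~p)) | ~(~p -> q)), w0
2. ~(([]~q & <><>~p) -> <>(~q & <>~p)), w0
3. ~p -> q, w0
4. []~q & <><>~p, w0
5. ~<>(~q & <>~p), w0
6. []~q, w0
7. <><>~p, w0
8. ~(~q & <>~p), w0
9. ~q, w0
10. p, w0
11. ~<>~p, w0
12. <>~p, w1
13. ~(~q & <>~p), w1
14. ~q, w1
15. p, w1
16. ~<>~p, w1
17. ~p, w2
18. ~(~q & <>~p), w2
19. ~q, w2
20. p, w2
Accessibility: w0Rw0, w0Rw1, w0Rw2, w1Rw1, w1Rw2, w2Rw2
Branch closes: p and ~p both at w2.
Every branch of the negation's tableau closes; the branch above is one of them.

Valid in S4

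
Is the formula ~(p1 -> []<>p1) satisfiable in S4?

1. ~(p1 -> []<>p1), 0
2. p1, 0   [~->-rule on 1]
3. ~[]<>p1, 0   [~->-rule on 1]
4. ~<>p1, 1   [~[]-rule on 3: fresh world 1, 0R1]
5. ~p1, 1   [~<>-rule on 4 via 1R1]
Accessibility: 0R0, 0R1, 1R1

Satisfiable (open branch found)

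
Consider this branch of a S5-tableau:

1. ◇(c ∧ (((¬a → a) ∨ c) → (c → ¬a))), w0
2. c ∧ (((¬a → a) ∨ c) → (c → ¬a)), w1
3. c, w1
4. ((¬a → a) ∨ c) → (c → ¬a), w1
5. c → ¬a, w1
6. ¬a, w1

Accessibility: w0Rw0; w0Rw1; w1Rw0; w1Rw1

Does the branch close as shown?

No world carries both an atom and its negation.

No, open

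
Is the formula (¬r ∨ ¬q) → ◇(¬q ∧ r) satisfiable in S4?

1. (¬r ∨ ¬q) → ◇(¬q ∧ r), w0
2. ◇(¬q ∧ r), w0   [→-rule on 1 (branches; this branch)]
3. ¬q ∧ r, w1   [◇-rule on 2: fresh world w1, w0Rw1]
4. ¬q, w1   [∧-rule on 3]
5. r, w1   [∧-rule on 3]
Accessibility: w0Rw0, w0Rw1, w1Rw1

Satisfiable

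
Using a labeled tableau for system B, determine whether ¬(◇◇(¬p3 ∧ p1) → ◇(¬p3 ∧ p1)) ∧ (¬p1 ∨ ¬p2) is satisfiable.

1. ¬(◇◇(¬p3 ∧ p1) → ◇(¬p3 ∧ p1)) ∧ (¬p1 ∨ ¬p2), u
2. ¬(◇◇(¬p3 ∧ p1) → ◇(¬p3 ∧ p1)), u   [∧-rule on 1]
3. ¬p1 ∨ ¬p2, u   [∧-rule on 1]
4. ◇◇(¬p3 ∧ p1), u   [¬→-rule on 2]
5. ¬◇(¬p3 ∧ p1), u   [¬→-rule on 2]
6. ¬(¬p3 ∧ p1), u   [¬◇-rule on 5 via uRu]
7. ¬p2, u   [∨-rule on 3 (branches; this branch)]
8. ¬p1, u   [¬∧-rule on 6 (branches; this branch)]
9. ◇(¬p3 ∧ p1), v   [◇-rule on 4: fresh world v, uRv]
10. ¬(¬p3 ∧ p1), v   [¬◇-rule on 5 via uRv]
11. ¬p1, v   [¬∧-rule on 10 (branches; this branch)]
12. ¬p3 ∧ p1, w   [◇-rule on 9: fresh world w, vRw]
13. ¬p3, w   [∧-rule on 12]
14. p1, w   [∧-rule on 12]
Accessibility: uRu, uRv, vRu, vRv, vRw, wRv, wRw

Yes, satisfiable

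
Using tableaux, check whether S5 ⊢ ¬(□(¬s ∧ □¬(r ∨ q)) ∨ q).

No, not valid

Tableau for the negation □(¬s ∧ □¬(r ∨ q)) ∨ q:
1. □(¬s ∧ □¬(r ∨ q)) ∨ q, w0
2. q, w0
Accessibility: w0Rw0
The negation has an open branch (countermodel exists).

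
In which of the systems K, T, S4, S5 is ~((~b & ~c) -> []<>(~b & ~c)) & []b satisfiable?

K

T-tableau for the formula:
1. ~((~b & ~c) -> []<>(~b & ~c)) & []b, w0
2. ~((~b & ~c) -> []<>(~b & ~c)), w0   [&-rule on 1]
3. []b, w0   [&-rule on 1]
4. ~b & ~c, w0   [~->-rule on 2]
5. ~[]<>(~b & ~c), w0   [~->-rule on 2]
6. ~b, w0   [&-rule on 4]
7. ~c, w0   [&-rule on 4]
8. b, w0   [[]-rule on 3 via w0Rw0]
Accessibility: w0Rw0
Branch closes: b and ~b both at w0.
Every branch closes (one shown): unsatisfiable in T, hence also in S4, S5 (every S4/S5-frame is a T-frame).
K-tableau for the formula:
1. ~((~b & ~c) -> []<>(~b & ~c)) & []b, w0
2. ~((~b & ~c) -> []<>(~b & ~c)), w0   [&-rule on 1]
3. []b, w0   [&-rule on 1]
4. ~b & ~c, w0   [~->-rule on 2]
5. ~[]<>(~b & ~c), w0   [~->-rule on 2]
6. ~b, w0   [&-rule on 4]
7. ~c, w0   [&-rule on 4]
8. ~<>(~b & ~c), w1   [~[]-rule on 5: fresh world w1, w0Rw1]
9. b, w1   [[]-rule on 3 via w0Rw1]
Accessibility: w0Rw1
Complete open branch: satisfiable in K.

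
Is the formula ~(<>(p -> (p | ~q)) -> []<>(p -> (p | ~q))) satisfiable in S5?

Unsatisfiable (every branch closes)

1. ~(<>(p -> (p | ~q)) -> []<>(p -> (p | ~q))), 0
2. <>(p -> (p | ~q)), 0
3. ~[]<>(p -> (p | ~q)), 0
4. p -> (p | ~q), 1
5. p | ~q, 1
6. ~q, 1
7. ~<>(p -> (p | ~q)), 2
8. ~(p -> (p | ~q)), 0
9. p, 0
10. ~(p | ~q), 0
11. ~p, 0
12. q, 0
Accessibility: 0R0, 0R1, 0R2, 1R0, 1R1, 1R2, 2R0, 2R1, 2R2
Branch closes: p and ~p both at 0.
Every branch closes; the branch above is one of them.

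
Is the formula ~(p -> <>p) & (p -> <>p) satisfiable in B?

No, unsatisfiable

1. ~(p -> <>p) & (p -> <>p), 0
2. ~(p -> <>p), 0   [&-rule on 1]
3. p -> <>p, 0   [&-rule on 1]
4. p, 0   [~->-rule on 2]
5. ~<>p, 0   [~->-rule on 2]
6. ~p, 0   [~<>-rule on 5 via 0R0]
Accessibility: 0R0
Branch closes: p and ~p both at 0.
(One branch shown.) All branches close.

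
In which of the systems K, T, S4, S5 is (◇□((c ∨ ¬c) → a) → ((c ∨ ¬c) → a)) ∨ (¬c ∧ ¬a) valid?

S5

S5-tableau for the negation ¬((◇□((c ∨ ¬c) → a) → ((c ∨ ¬c) → a)) ∨ (¬c ∧ ¬a)):
1. ¬((◇□((c ∨ ¬c) → a) → ((c ∨ ¬c) → a)) ∨ (¬c ∧ ¬a)), w0
2. ¬(◇□((c ∨ ¬c) → a) → ((c ∨ ¬c) → a)), w0
3. ¬(¬c ∧ ¬a), w0
4. ◇□((c ∨ ¬c) → a), w0
5. ¬((c ∨ ¬c) → a), w0
6. c ∨ ¬c, w0
7. ¬a, w0
8. c, w0
9. □((c ∨ ¬c) → a), w1
10. (c ∨ ¬c) → a, w0
11. (c ∨ ¬c) → a, w1
12. ¬(c ∨ ¬c), w0
13. ¬c, w0
Accessibility: w0Rw0, w0Rw1, w1Rw0, w1Rw1
Branch closes: c and ¬c both at w0.
Every branch closes (one shown): valid in S5.
S4-tableau for the negation ¬((◇□((c ∨ ¬c) → a) → ((c ∨ ¬c) → a)) ∨ (¬c ∧ ¬a)):
1. ¬((◇□((c ∨ ¬c) → a) → ((c ∨ ¬c) → a)) ∨ (¬c ∧ ¬a)), w0
2. ¬(◇□((c ∨ ¬c) → a) → ((c ∨ ¬c) → a)), w0
3. ¬(¬c ∧ ¬a), w0
4. ◇□((c ∨ ¬c) → a), w0
5. ¬((c ∨ ¬c) → a), w0
6. c ∨ ¬c, w0
7. ¬a, w0
8. c, w0
9. □((c ∨ ¬c) → a), w1
10. (c ∨ ¬c) → a, w1
11. a, w1
Accessibility: w0Rw0, w0Rw1, w1Rw1
Complete open branch: countermodel on an S4-frame, so not valid in S4, nor in K, T (the same frame is also a K-frame and a T-frame).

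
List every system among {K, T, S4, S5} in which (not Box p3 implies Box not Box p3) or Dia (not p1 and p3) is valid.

S4-tableau for the negation not ((not Box p3 implies Box not Box p3) or Dia (not p1 and p3)):
1. not ((not Box p3 implies Box not Box p3) or Dia (not p1 and p3)), u
2. not (not Box p3 implies Box not Box p3), u
3. not Dia (not p1 and p3), u
4. not Box p3, u
5. not Box not Box p3, u
6. not (not p1 and p3), u
7. not p3, u
8. not p3, v
9. not (not p1 and p3), v
10. Box p3, w
11. not (not p1 and p3), w
12. p3, w
13. p1, w
Accessibility: uRu, uRv, uRw, vRv, wRw
Complete open branch: countermodel on an S4-frame, so not valid in S4, nor in K, T (the same frame is also a K-frame and a T-frame).
S5-tableau for the negation not ((not Box p3 implies Box not Box p3) or Dia (not p1 and p3)):
1. not ((not Box p3 implies Box not Box p3) or Dia (not p1 and p3)), u
2. not (not Box p3 implies Box not Box p3), u
3. not Dia (not p1 and p3), u
4. not Box p3, u
5. not Box not Box p3, u
6. not (not p1 and p3), u
7. p1, u
8. not p3, v
9. not (not p1 and p3), v
10. Box p3, w
11. not (not p1 and p3), w
12. p3, u
13. p3, v
Accessibility: uRu, uRv, uRw, vRu, vRv, vRw, wRu, wRv, wRw
Branch closes: p3 and not p3 both at v.
Every branch closes (one shown): valid in S5.

S5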